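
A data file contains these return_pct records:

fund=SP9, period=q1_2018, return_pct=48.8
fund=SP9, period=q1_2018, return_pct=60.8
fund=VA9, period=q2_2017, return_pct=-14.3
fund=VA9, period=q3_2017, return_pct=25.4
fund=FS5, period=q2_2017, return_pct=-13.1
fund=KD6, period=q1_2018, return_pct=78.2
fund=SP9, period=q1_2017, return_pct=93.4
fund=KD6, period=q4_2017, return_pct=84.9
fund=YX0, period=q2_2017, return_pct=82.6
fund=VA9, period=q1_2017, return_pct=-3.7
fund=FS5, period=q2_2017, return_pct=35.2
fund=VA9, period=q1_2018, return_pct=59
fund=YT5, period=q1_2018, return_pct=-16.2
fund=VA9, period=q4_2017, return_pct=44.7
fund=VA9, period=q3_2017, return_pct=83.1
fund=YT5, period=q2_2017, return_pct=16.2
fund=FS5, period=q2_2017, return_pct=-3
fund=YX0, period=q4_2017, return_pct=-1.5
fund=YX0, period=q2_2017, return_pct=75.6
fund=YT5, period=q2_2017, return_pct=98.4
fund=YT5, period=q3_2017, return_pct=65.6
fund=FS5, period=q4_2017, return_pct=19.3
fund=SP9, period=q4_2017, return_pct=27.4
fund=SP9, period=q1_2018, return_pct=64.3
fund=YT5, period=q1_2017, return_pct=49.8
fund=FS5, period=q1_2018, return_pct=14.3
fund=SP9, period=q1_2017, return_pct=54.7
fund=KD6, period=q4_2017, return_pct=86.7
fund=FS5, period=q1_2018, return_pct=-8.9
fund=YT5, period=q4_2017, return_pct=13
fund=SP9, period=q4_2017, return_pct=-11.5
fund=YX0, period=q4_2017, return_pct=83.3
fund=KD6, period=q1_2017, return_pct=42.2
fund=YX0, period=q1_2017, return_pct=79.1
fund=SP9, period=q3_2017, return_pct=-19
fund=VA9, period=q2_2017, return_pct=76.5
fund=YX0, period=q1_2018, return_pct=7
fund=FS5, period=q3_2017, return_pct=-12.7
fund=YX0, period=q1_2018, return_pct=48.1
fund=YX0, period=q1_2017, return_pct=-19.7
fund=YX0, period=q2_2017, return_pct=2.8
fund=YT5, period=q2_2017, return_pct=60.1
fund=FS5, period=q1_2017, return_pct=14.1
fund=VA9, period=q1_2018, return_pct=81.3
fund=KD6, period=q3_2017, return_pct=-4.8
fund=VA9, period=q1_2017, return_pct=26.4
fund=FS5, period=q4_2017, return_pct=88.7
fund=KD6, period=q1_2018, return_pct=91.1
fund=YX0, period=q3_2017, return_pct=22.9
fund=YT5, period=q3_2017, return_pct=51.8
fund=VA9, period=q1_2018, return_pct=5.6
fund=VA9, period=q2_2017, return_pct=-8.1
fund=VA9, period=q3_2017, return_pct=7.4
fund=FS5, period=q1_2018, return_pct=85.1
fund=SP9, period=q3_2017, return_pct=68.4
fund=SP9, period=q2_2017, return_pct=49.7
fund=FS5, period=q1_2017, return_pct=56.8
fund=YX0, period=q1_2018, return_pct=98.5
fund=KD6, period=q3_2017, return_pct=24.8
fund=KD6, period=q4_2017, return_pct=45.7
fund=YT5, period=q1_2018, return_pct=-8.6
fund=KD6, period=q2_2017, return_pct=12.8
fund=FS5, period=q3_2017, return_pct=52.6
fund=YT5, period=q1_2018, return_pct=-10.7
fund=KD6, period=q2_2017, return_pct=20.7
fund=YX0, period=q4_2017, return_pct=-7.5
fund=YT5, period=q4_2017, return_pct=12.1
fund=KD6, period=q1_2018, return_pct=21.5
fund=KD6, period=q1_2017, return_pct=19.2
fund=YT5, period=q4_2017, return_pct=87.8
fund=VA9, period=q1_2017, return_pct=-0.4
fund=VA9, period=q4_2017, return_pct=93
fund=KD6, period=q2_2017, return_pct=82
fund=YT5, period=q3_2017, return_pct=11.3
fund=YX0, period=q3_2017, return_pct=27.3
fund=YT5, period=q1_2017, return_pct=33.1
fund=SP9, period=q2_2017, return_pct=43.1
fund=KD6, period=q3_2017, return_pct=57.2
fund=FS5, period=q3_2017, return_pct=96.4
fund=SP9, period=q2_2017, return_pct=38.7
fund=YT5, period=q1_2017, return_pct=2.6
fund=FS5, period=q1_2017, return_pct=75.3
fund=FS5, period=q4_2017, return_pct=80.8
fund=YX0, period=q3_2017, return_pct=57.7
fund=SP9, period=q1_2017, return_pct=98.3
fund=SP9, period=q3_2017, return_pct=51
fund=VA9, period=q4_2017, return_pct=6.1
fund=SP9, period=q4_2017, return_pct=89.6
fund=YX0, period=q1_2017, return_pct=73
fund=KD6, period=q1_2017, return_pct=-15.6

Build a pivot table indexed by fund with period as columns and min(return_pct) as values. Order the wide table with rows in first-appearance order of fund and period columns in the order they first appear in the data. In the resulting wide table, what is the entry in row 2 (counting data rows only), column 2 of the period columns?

With rows in first-appearance order of fund, row 2 is fund=VA9. period columns in first-appearance order: q1_2018, q2_2017, q3_2017, q1_2017, q4_2017; column 2 is q2_2017.
Long rows with fund=VA9, period=q2_2017: min(-14.3, 76.5, -8.1) = -14.3.

-14.3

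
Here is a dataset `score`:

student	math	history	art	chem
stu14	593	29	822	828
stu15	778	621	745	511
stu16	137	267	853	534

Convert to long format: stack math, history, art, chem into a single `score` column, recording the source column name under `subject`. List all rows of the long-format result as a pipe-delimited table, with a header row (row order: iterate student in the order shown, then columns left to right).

Each (student, column) pair becomes one row: 3 × 4 = 12 rows.
For example, (stu14, math) → score=593.

| student | subject | score |
| stu14 | math | 593 |
| stu14 | history | 29 |
| stu14 | art | 822 |
| stu14 | chem | 828 |
| stu15 | math | 778 |
| stu15 | history | 621 |
| stu15 | art | 745 |
| stu15 | chem | 511 |
| stu16 | math | 137 |
| stu16 | history | 267 |
| stu16 | art | 853 |
| stu16 | chem | 534 |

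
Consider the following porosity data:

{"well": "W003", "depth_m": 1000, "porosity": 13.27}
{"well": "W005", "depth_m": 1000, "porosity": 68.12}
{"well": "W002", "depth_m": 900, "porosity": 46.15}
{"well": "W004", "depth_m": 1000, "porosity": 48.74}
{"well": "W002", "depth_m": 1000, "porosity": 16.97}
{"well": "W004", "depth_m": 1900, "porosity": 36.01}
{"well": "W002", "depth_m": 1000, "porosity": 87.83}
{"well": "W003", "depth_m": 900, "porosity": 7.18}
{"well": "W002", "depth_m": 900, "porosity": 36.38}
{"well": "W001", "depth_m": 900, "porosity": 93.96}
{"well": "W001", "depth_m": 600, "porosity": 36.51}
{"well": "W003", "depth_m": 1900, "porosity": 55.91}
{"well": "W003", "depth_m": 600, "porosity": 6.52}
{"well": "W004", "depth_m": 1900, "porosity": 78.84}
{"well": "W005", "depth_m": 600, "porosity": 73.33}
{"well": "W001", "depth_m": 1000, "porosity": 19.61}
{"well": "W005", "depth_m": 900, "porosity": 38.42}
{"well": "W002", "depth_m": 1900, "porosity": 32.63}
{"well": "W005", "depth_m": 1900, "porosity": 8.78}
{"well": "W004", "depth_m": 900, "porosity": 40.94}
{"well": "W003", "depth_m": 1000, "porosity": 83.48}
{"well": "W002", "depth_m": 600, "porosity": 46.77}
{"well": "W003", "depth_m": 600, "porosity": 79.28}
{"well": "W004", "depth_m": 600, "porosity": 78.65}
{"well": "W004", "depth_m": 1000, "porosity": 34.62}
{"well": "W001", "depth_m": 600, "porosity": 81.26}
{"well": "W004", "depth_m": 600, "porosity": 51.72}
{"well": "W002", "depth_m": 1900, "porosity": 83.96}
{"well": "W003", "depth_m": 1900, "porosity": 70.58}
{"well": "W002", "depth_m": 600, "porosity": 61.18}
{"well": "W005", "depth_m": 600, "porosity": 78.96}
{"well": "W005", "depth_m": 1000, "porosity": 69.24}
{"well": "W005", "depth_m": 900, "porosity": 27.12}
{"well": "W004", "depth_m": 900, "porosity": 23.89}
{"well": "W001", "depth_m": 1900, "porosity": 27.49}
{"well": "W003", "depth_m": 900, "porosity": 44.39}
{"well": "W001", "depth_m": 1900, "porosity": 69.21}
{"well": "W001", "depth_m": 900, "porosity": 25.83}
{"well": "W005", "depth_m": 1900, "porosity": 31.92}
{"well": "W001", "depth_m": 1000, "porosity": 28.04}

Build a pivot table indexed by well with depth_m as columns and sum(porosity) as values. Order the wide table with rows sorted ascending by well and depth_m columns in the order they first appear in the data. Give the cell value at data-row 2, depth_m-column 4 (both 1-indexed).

107.95

With rows sorted ascending by well, row 2 is well=W002. depth_m columns in first-appearance order: 1000, 900, 1900, 600; column 4 is 600.
Long rows with well=W002, depth_m=600: 46.77 + 61.18 = 107.95.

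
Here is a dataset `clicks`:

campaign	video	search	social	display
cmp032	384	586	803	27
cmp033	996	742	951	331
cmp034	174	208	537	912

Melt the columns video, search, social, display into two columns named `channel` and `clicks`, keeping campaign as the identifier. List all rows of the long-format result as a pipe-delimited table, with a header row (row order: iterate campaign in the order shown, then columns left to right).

Each (campaign, column) pair becomes one row: 3 × 4 = 12 rows.
For example, (cmp032, video) → clicks=384.

| campaign | channel | clicks |
| cmp032 | video | 384 |
| cmp032 | search | 586 |
| cmp032 | social | 803 |
| cmp032 | display | 27 |
| cmp033 | video | 996 |
| cmp033 | search | 742 |
| cmp033 | social | 951 |
| cmp033 | display | 331 |
| cmp034 | video | 174 |
| cmp034 | search | 208 |
| cmp034 | social | 537 |
| cmp034 | display | 912 |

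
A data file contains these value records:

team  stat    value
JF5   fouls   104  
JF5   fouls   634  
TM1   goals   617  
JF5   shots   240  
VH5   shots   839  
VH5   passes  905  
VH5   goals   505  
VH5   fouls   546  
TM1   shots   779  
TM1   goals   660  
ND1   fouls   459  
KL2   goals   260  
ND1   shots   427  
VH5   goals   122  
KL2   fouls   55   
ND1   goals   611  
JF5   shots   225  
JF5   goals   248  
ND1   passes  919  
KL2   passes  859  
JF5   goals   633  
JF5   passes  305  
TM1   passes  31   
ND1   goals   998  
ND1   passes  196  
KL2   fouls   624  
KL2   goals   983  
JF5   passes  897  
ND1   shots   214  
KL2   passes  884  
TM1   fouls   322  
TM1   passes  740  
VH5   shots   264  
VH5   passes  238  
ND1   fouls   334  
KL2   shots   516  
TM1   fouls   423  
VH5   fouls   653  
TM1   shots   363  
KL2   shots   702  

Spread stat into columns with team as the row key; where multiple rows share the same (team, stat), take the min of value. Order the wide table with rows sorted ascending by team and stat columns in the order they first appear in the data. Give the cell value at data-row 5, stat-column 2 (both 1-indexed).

122

With rows sorted ascending by team, row 5 is team=VH5. stat columns in first-appearance order: fouls, goals, shots, passes; column 2 is goals.
Long rows with team=VH5, stat=goals: min(505, 122) = 122.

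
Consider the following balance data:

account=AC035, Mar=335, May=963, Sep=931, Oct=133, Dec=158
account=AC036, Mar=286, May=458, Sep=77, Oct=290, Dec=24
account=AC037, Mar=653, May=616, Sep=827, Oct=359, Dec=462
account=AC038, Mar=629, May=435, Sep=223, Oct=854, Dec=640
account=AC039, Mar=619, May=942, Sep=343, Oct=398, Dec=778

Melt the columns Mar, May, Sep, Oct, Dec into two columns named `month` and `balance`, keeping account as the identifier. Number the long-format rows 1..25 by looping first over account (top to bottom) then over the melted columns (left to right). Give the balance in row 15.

462

25 rows total (5 × 5). Row 15: index ⌊(15-1)/5⌋ = 2 into account → AC037; (15-1) mod 5 = 4 into the melted columns → Dec.
So row 15 is (AC037, Dec, 462); balance = 462.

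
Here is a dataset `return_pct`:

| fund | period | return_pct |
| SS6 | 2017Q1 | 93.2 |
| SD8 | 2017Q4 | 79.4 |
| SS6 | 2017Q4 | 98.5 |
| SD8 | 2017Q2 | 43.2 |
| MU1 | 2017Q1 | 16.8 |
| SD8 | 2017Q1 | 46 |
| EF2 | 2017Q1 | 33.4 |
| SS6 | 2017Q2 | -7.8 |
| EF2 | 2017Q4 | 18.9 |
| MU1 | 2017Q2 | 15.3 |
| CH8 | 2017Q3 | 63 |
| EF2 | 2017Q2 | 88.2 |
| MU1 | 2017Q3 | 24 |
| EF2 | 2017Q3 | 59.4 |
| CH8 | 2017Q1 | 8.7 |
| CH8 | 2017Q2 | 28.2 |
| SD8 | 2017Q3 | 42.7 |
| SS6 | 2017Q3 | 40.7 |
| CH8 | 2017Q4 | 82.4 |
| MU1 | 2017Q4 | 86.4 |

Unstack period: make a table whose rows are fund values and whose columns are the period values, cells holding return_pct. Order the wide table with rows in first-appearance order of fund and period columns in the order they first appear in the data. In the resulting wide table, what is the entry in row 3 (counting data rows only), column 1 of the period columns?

With rows in first-appearance order of fund, row 3 is fund=MU1. period columns in first-appearance order: 2017Q1, 2017Q4, 2017Q2, 2017Q3; column 1 is 2017Q1.
Long rows with fund=MU1, period=2017Q1: return_pct = 16.8.

16.8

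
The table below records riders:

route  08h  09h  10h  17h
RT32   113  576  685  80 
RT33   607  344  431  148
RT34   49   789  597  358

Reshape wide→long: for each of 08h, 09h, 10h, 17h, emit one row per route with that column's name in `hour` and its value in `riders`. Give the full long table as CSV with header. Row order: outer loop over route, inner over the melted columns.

Each (route, column) pair becomes one row: 3 × 4 = 12 rows.
For example, (RT32, 08h) → riders=113.

route,hour,riders
RT32,08h,113
RT32,09h,576
RT32,10h,685
RT32,17h,80
RT33,08h,607
RT33,09h,344
RT33,10h,431
RT33,17h,148
RT34,08h,49
RT34,09h,789
RT34,10h,597
RT34,17h,358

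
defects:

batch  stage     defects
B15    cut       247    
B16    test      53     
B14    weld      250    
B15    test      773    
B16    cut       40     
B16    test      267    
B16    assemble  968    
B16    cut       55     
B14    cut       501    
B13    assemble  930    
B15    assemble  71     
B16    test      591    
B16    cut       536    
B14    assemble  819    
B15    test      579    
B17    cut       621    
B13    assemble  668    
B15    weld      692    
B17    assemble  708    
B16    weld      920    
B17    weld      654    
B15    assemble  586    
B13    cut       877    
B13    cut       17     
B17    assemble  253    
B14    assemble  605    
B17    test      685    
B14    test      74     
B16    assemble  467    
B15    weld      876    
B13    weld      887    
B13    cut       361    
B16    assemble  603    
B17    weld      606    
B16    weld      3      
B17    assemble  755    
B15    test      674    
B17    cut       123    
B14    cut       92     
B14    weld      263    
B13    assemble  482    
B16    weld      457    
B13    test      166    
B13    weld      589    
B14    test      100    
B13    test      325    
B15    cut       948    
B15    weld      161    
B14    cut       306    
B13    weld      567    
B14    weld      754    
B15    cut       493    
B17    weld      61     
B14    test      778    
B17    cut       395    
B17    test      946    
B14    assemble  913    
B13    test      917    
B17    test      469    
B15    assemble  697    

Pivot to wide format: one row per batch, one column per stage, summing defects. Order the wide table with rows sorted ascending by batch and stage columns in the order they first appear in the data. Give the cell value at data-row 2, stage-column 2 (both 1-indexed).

With rows sorted ascending by batch, row 2 is batch=B14. stage columns in first-appearance order: cut, test, weld, assemble; column 2 is test.
Long rows with batch=B14, stage=test: 74 + 100 + 778 = 952.

952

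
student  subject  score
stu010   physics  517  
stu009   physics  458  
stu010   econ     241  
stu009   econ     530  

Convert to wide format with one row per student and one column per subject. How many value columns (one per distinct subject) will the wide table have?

2

2 distinct subject values: econ, physics.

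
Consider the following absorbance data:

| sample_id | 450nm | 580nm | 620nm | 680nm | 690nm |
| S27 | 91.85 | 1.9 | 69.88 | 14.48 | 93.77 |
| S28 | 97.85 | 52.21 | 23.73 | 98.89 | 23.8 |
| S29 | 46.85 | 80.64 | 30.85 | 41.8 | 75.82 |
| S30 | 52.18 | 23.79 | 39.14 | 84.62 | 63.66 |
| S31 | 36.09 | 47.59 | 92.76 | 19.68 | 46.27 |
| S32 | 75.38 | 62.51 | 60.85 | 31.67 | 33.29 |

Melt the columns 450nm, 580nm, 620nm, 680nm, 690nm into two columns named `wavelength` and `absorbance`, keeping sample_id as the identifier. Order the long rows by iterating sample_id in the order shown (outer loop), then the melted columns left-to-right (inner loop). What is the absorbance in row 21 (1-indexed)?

30 rows total (6 × 5). Row 21: index ⌊(21-1)/5⌋ = 4 into sample_id → S31; (21-1) mod 5 = 0 into the melted columns → 450nm.
So row 21 is (S31, 450nm, 36.09); absorbance = 36.09.

36.09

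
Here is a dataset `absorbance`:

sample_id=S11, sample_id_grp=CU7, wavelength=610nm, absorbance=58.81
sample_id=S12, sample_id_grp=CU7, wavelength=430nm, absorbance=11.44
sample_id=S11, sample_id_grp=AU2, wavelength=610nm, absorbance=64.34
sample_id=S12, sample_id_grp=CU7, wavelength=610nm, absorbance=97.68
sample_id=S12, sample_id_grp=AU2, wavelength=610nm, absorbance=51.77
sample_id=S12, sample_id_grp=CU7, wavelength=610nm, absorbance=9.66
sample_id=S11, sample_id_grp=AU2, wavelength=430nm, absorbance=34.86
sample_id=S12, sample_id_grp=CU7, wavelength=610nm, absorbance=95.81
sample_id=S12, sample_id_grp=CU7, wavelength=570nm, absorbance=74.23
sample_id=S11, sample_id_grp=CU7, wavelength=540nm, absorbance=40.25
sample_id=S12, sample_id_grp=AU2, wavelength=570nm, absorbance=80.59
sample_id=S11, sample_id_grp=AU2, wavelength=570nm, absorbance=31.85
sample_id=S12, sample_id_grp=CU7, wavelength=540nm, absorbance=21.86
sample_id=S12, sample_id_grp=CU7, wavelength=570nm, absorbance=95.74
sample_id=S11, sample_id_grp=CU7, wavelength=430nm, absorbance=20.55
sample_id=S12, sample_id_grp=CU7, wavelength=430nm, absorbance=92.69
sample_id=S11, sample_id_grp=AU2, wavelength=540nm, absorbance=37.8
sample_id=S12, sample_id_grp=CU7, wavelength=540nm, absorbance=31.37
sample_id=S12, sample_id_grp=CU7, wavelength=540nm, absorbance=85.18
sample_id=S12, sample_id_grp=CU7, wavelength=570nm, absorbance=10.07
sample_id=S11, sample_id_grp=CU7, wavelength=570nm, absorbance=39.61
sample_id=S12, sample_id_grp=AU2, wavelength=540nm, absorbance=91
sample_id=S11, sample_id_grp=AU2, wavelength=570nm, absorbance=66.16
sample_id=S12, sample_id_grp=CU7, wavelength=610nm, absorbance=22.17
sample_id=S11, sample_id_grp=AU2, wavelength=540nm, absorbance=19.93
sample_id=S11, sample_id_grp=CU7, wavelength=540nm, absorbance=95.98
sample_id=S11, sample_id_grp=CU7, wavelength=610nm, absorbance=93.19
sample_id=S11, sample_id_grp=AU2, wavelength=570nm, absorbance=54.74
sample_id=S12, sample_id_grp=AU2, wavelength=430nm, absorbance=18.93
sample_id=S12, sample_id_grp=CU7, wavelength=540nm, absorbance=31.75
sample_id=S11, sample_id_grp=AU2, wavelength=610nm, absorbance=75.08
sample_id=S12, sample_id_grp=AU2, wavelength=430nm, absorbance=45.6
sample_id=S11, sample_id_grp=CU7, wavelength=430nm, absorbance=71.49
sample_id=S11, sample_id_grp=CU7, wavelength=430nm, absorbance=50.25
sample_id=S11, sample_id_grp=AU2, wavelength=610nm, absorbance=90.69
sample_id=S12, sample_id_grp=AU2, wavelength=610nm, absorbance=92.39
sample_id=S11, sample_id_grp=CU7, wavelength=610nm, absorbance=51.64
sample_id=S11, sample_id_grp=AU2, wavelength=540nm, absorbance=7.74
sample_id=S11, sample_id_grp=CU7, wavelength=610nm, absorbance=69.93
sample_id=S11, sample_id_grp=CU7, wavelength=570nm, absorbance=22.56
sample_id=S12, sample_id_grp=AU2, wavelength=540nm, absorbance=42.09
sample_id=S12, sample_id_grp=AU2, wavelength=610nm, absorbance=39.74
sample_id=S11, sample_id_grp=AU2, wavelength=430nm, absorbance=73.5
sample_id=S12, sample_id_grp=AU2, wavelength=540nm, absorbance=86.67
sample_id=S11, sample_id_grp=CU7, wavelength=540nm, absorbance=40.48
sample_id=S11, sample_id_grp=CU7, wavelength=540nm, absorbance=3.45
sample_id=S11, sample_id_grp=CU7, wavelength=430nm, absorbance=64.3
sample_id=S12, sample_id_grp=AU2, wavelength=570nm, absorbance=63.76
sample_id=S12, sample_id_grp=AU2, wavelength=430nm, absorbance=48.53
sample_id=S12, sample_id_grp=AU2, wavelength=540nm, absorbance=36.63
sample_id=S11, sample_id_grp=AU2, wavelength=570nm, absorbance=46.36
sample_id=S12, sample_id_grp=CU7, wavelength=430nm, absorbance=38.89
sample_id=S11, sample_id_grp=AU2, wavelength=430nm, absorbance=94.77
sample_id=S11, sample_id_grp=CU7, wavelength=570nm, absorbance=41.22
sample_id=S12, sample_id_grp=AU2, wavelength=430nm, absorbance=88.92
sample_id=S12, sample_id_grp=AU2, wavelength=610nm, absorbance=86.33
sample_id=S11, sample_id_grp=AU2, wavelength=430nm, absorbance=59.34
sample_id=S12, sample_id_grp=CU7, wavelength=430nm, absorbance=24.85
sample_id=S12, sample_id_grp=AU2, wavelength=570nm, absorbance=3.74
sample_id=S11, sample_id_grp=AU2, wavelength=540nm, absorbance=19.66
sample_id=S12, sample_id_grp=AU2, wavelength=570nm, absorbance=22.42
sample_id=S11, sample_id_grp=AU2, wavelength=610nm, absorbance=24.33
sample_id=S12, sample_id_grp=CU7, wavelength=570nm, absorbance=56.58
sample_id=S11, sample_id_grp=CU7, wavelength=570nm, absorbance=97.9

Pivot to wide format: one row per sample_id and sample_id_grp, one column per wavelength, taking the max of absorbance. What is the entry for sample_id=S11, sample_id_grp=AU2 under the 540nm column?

37.8

Rows with sample_id=S11, sample_id_grp=AU2 and wavelength=540nm: absorbance values are 37.8, 19.93, 7.74, 19.66.
max(37.8, 19.93, 7.74, 19.66) = 37.8.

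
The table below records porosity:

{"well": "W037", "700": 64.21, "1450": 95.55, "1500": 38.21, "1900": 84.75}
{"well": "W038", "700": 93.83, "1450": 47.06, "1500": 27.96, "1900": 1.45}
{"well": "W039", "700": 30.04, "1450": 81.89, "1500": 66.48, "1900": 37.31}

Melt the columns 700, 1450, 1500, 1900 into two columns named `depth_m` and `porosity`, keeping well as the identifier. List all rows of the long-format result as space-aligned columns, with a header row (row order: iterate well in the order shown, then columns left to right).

Each (well, column) pair becomes one row: 3 × 4 = 12 rows.
For example, (W037, 700) → porosity=64.21.

well  depth_m  porosity
W037  700      64.21   
W037  1450     95.55   
W037  1500     38.21   
W037  1900     84.75   
W038  700      93.83   
W038  1450     47.06   
W038  1500     27.96   
W038  1900     1.45    
W039  700      30.04   
W039  1450     81.89   
W039  1500     66.48   
W039  1900     37.31   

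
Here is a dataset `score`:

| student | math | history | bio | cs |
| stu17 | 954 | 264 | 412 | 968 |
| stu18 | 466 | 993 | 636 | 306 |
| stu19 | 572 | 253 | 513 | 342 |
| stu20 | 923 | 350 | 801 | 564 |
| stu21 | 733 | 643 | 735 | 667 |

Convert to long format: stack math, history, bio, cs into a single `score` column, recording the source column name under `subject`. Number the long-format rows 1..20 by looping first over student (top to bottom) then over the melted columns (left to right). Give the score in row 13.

20 rows total (5 × 4). Row 13: index ⌊(13-1)/4⌋ = 3 into student → stu20; (13-1) mod 4 = 0 into the melted columns → math.
So row 13 is (stu20, math, 923); score = 923.

923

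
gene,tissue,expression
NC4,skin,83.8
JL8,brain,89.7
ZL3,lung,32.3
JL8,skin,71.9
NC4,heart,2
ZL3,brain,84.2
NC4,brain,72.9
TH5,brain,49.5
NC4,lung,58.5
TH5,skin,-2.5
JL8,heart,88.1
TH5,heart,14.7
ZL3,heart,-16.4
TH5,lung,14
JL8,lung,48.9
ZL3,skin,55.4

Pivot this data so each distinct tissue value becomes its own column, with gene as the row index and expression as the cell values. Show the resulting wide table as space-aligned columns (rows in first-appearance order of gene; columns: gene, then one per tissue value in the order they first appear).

gene  skin  brain  lung  heart
NC4   83.8  72.9   58.5  2    
JL8   71.9  89.7   48.9  88.1 
ZL3   55.4  84.2   32.3  -16.4
TH5   -2.5  49.5   14    14.7 

Columns: gene plus the 4 distinct tissue values (skin, brain, lung, heart).
For example, row NC4 column skin takes expression=83.8 from the long row (NC4, skin).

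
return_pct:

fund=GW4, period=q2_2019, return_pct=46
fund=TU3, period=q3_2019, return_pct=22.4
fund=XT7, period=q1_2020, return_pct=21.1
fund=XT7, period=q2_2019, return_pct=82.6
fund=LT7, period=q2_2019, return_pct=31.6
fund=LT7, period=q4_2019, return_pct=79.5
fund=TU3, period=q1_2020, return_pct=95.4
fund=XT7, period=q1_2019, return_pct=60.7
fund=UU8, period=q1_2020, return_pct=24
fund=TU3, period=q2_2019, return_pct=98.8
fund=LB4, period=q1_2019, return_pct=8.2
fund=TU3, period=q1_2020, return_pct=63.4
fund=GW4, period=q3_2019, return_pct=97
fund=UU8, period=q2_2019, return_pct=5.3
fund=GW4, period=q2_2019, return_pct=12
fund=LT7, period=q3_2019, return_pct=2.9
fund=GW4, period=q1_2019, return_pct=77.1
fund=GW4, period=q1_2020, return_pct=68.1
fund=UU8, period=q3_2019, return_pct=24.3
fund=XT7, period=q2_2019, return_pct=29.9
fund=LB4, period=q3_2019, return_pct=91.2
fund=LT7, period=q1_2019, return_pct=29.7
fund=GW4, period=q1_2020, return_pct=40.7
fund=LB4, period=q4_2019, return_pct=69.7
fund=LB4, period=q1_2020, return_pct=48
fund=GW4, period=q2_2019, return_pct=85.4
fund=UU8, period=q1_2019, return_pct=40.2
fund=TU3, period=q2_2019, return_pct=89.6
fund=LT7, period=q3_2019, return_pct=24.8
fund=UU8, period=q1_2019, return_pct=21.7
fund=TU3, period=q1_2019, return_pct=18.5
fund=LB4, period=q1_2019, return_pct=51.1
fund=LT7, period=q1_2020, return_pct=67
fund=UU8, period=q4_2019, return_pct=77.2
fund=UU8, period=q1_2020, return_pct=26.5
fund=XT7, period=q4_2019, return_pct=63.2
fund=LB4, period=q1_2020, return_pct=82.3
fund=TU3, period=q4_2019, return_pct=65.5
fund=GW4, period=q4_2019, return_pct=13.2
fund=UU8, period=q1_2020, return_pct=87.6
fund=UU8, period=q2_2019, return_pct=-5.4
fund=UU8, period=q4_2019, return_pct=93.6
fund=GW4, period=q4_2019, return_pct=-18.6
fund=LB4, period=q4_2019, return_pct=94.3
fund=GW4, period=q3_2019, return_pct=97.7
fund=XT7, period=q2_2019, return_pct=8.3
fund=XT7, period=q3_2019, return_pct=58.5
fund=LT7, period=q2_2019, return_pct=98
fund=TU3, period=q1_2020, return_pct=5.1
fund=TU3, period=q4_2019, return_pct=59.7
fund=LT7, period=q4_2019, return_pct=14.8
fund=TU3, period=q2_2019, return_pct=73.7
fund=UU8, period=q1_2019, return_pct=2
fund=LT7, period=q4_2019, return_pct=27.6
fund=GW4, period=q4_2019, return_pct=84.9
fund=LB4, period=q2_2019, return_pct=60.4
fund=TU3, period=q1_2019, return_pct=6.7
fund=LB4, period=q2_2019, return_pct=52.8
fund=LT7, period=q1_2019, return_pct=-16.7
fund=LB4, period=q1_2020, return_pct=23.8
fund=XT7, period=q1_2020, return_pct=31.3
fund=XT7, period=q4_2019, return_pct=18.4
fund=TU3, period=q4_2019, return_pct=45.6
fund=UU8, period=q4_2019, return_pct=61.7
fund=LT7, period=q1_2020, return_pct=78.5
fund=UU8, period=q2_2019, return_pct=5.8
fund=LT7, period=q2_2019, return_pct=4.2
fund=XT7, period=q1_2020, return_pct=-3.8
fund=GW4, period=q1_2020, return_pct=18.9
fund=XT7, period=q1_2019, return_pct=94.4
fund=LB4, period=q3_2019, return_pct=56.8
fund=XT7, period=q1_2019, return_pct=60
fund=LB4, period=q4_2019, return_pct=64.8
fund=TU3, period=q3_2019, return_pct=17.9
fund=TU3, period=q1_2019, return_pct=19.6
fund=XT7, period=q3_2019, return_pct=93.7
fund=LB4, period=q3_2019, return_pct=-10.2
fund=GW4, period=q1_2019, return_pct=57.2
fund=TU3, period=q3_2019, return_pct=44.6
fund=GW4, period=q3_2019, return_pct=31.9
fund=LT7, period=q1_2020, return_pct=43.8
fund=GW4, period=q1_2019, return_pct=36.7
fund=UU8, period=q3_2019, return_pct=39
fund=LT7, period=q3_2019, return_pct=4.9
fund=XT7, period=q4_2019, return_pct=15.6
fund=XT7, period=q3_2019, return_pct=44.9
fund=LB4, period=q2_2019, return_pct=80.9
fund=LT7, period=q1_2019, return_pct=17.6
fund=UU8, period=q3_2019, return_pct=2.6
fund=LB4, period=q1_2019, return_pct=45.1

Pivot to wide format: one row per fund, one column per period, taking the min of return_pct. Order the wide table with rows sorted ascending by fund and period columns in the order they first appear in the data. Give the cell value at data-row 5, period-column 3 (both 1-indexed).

24

With rows sorted ascending by fund, row 5 is fund=UU8. period columns in first-appearance order: q2_2019, q3_2019, q1_2020, q4_2019, q1_2019; column 3 is q1_2020.
Long rows with fund=UU8, period=q1_2020: min(24, 26.5, 87.6) = 24.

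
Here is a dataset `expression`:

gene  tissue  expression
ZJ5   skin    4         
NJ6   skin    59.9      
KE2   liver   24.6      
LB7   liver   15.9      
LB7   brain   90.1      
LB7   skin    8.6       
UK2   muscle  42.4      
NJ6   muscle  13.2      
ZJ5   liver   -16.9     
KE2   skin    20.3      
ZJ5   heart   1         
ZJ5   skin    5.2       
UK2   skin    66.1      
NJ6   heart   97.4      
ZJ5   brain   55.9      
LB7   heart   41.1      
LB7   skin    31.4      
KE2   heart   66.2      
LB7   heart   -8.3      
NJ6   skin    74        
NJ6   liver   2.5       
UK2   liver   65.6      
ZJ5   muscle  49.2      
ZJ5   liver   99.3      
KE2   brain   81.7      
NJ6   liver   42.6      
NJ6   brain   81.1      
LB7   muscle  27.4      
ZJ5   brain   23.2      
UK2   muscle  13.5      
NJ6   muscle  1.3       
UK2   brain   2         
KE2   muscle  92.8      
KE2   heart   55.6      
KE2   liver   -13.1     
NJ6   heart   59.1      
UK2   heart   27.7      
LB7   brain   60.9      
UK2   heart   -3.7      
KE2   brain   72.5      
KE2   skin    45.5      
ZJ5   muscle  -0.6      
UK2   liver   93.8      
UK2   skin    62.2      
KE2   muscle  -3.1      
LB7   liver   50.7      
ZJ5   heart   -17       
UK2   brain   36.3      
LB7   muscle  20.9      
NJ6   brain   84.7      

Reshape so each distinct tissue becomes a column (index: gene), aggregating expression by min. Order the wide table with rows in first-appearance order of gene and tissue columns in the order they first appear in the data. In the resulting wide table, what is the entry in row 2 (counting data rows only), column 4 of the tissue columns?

With rows in first-appearance order of gene, row 2 is gene=NJ6. tissue columns in first-appearance order: skin, liver, brain, muscle, heart; column 4 is muscle.
Long rows with gene=NJ6, tissue=muscle: min(13.2, 1.3) = 1.3.

1.3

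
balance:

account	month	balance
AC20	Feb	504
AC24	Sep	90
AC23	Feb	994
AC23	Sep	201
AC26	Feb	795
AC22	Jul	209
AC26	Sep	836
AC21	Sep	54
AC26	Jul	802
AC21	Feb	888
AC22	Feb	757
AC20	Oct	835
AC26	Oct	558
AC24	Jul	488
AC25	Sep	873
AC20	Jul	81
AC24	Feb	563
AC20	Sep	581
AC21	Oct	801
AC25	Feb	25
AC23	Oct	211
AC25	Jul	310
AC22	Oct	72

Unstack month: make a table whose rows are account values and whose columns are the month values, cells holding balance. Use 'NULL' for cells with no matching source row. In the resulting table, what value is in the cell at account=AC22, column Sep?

No long-format row has account=AC22 and month=Sep, so the cell is NULL.

NULL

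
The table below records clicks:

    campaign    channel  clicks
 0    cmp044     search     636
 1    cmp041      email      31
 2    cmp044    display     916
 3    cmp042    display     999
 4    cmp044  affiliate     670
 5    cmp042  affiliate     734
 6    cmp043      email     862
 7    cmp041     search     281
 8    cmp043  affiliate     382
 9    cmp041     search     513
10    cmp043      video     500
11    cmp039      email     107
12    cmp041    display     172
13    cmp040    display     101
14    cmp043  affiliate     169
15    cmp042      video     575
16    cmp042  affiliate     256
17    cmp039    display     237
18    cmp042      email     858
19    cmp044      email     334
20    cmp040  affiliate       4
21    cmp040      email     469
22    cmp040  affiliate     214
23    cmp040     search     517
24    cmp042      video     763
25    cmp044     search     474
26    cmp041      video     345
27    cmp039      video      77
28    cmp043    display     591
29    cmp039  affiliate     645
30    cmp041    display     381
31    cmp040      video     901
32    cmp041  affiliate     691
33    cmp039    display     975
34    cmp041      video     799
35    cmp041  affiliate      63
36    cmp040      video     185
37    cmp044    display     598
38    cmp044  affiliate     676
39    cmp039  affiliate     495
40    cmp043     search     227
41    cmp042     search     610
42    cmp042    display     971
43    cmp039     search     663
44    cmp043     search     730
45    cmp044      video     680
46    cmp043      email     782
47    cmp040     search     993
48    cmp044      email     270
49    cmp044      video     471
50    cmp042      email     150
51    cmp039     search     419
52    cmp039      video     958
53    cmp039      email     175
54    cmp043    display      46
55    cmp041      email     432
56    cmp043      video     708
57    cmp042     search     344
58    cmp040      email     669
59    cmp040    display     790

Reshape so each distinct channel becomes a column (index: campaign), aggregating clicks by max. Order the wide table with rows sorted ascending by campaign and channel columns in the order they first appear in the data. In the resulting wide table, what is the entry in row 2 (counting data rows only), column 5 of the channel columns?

901

With rows sorted ascending by campaign, row 2 is campaign=cmp040. channel columns in first-appearance order: search, email, display, affiliate, video; column 5 is video.
Long rows with campaign=cmp040, channel=video: max(901, 185) = 901.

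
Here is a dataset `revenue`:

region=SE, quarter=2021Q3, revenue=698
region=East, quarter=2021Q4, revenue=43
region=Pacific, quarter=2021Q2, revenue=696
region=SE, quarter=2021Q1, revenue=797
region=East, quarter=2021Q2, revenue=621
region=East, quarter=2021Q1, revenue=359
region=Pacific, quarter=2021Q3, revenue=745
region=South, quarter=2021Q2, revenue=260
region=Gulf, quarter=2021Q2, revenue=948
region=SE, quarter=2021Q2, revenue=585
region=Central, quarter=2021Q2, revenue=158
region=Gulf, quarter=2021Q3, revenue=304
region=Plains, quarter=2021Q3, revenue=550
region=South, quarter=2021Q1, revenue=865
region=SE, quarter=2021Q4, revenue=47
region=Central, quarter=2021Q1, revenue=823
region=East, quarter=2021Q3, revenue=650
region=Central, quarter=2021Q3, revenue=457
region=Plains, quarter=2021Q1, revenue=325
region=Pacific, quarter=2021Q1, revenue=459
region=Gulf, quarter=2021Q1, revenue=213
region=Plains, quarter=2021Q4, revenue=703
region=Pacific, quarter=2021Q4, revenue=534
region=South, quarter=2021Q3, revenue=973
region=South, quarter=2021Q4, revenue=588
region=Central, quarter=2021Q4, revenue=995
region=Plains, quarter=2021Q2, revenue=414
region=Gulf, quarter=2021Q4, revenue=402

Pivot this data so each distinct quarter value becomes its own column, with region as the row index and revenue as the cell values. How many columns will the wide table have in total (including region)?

5

1 column for region plus 4 distinct quarter values → 5 columns.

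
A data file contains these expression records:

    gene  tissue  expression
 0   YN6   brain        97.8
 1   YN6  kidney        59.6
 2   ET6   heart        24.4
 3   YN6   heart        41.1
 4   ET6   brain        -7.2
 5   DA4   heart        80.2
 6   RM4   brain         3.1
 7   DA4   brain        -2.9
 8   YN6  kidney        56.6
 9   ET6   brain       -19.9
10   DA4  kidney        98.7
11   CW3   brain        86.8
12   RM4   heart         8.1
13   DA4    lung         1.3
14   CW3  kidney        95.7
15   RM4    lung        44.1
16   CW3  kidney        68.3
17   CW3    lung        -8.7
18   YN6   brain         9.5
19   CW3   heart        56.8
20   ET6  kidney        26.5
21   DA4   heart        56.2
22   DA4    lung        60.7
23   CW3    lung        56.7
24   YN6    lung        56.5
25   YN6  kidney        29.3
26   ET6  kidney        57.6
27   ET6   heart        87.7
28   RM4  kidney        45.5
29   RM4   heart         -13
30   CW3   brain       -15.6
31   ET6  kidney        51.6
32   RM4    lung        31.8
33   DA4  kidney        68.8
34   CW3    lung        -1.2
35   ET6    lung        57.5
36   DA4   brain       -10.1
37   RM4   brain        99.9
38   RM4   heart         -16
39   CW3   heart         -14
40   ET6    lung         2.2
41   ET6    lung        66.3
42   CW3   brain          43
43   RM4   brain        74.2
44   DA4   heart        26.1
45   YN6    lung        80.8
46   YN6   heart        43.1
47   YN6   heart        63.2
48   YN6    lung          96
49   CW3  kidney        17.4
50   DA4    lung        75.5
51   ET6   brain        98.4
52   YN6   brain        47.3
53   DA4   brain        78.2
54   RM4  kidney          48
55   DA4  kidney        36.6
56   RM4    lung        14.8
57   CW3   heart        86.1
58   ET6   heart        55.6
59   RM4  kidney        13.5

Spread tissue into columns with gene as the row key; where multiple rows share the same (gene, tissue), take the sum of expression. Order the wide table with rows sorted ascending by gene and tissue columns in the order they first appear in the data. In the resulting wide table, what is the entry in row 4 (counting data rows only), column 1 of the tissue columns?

177.2

With rows sorted ascending by gene, row 4 is gene=RM4. tissue columns in first-appearance order: brain, kidney, heart, lung; column 1 is brain.
Long rows with gene=RM4, tissue=brain: 3.1 + 99.9 + 74.2 = 177.2.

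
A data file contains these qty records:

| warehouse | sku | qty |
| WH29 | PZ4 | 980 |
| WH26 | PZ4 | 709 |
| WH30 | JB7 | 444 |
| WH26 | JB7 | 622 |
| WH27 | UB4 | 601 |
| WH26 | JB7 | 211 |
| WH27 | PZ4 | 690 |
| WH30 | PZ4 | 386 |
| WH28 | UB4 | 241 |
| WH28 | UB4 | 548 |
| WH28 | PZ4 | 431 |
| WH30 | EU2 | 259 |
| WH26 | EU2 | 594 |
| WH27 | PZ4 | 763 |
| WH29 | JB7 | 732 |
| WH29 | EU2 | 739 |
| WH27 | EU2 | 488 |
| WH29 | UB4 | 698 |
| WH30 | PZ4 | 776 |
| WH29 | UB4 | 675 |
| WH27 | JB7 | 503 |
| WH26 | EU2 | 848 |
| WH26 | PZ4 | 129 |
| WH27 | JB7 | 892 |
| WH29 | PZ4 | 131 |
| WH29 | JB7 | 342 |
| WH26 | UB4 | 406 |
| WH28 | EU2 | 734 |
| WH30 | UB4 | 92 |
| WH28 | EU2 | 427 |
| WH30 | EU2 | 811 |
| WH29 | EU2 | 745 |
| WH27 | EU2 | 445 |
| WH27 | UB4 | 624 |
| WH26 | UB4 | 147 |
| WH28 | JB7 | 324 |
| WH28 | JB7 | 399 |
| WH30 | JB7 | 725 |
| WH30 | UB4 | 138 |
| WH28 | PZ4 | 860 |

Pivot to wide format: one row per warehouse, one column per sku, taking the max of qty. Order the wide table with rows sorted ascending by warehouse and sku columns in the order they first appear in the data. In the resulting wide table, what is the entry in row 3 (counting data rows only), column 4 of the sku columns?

734

With rows sorted ascending by warehouse, row 3 is warehouse=WH28. sku columns in first-appearance order: PZ4, JB7, UB4, EU2; column 4 is EU2.
Long rows with warehouse=WH28, sku=EU2: max(734, 427) = 734.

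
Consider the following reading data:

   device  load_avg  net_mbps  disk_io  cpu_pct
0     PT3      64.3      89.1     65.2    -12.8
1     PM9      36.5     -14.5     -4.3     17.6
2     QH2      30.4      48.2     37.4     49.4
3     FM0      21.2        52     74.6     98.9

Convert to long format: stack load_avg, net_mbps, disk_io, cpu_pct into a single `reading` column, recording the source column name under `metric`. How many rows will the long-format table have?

4 device values × 4 melted columns = 16 rows.

16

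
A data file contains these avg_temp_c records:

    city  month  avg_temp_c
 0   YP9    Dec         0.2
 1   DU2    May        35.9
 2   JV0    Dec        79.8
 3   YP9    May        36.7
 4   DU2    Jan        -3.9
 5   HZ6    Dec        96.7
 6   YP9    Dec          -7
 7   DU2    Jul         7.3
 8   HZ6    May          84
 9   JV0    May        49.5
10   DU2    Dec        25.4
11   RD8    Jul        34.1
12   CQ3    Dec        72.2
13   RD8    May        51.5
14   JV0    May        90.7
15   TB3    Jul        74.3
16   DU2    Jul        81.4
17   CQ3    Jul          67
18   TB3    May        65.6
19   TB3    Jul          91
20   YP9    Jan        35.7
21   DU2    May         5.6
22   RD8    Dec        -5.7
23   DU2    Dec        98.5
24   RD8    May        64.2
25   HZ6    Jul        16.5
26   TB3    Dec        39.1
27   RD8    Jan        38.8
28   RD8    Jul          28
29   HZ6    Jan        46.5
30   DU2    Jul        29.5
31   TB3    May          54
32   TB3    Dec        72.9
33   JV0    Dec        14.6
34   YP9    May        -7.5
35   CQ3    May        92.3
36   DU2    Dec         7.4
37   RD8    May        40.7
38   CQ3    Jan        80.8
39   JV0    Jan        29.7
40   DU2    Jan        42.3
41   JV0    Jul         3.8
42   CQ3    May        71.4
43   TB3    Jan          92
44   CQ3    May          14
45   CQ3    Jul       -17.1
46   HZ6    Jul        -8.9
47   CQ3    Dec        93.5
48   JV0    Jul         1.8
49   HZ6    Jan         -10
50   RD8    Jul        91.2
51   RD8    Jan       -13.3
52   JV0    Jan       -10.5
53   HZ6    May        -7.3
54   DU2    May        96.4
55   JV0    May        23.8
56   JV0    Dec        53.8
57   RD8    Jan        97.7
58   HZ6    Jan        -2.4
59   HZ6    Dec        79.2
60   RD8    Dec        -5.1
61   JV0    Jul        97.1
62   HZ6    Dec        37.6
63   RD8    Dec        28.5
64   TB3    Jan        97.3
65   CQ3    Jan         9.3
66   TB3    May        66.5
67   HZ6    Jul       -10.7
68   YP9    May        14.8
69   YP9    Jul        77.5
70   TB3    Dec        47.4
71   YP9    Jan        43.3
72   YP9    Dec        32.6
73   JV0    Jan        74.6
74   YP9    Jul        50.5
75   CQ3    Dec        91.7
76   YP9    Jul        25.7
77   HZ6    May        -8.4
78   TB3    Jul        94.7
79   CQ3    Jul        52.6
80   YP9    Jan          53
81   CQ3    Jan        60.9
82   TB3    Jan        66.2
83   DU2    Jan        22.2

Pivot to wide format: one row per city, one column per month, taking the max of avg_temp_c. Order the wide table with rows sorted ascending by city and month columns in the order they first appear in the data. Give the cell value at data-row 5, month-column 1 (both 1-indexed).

With rows sorted ascending by city, row 5 is city=RD8. month columns in first-appearance order: Dec, May, Jan, Jul; column 1 is Dec.
Long rows with city=RD8, month=Dec: max(-5.7, -5.1, 28.5) = 28.5.

28.5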